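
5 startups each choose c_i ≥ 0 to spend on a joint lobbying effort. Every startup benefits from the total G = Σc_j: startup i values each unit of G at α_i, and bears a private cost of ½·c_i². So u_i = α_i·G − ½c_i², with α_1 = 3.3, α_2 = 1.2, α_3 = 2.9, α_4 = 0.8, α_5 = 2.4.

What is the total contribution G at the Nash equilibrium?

Startup i's FOC: ∂u_i/∂c_i = α_i − c_i = 0, so c_i* = α_i.
NE contributions = (3.3, 1.2, 2.9, 0.8, 2.4); G = 10.6.

10.6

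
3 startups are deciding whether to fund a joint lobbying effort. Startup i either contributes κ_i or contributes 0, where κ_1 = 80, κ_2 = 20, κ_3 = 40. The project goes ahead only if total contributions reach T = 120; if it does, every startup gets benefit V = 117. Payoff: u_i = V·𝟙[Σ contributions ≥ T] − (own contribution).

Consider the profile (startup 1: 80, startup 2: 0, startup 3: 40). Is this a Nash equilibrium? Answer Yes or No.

Yes

Total = 120 ≥ 120: provided.
Startup 1 (pledges 80, payoff 37): dropping to 0 → total 40, payoff 0. No gain.
Startup 2 (pledges 0, payoff 117): pledging 20 → total 140, payoff 97. No gain.
Startup 3 (pledges 40, payoff 77): dropping to 0 → total 80, payoff 0. No gain.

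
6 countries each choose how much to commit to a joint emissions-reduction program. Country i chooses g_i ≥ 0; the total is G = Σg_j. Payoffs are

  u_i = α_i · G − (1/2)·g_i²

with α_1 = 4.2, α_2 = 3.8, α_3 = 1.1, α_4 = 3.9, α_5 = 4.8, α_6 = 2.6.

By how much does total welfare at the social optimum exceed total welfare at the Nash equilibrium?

871.47

Country i's FOC: ∂u_i/∂g_i = α_i − g_i = 0, so g_i* = α_i.
NE contributions = (4.2, 3.8, 1.1, 3.9, 4.8, 2.6); G = 20.4.
W^NE = (Σα)·G − ½Σα_i² = 20.4² − ½·78.3 = 377.01.
Planner sets g_i = Σα_j = 20.4 for every i, so G^SO = 6·20.4 = 122.4.
W^SO = (Σα)·G^SO − ½·6·(Σα)² = (6/2)·20.4² = 1248.48.
Deadweight loss = W^SO − W^NE = 871.47.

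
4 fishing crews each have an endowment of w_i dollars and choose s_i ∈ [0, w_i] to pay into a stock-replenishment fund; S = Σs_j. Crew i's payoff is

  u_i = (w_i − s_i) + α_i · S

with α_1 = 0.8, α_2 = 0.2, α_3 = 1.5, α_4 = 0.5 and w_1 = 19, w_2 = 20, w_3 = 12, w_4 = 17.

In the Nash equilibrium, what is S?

∂u_i/∂s_i = α_i − 1, so crew i contributes w_i if α_i > 1, else 0.
α_i > 1 for i ∈ {3}; NE contributions (0, 0, 12, 0), S = 12.

12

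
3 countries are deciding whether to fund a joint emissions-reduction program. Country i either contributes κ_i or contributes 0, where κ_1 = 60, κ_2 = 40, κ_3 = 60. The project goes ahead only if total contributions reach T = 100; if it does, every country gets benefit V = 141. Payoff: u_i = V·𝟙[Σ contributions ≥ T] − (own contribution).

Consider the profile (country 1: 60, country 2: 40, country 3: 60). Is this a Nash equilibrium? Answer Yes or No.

Total = 160 ≥ 100: provided.
Country 1 (pledges 60, payoff 81): dropping to 0 → total 100, payoff 141. Profitable deviation.

No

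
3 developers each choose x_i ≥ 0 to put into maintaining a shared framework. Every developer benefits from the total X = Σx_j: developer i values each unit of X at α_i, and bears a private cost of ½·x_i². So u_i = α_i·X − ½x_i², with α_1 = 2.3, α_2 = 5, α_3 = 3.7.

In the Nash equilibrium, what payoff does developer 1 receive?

Developer i's FOC: ∂u_i/∂x_i = α_i − x_i = 0, so x_i* = α_i.
NE contributions = (2.3, 5, 3.7); X = 11.
u_1 = α_1·X − ½·(x_1)² = 2.3·11 − ½·2.3² = 22.655.

22.655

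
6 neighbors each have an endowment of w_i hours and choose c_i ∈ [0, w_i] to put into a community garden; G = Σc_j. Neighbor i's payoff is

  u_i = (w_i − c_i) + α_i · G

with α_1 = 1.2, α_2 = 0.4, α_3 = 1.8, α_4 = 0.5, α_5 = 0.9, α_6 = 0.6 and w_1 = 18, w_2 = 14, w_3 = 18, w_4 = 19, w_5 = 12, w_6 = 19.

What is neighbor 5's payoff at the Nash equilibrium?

44.4

∂u_i/∂c_i = α_i − 1, so neighbor i contributes w_i if α_i > 1, else 0.
α_i > 1 for i ∈ {1, 3}; NE contributions (18, 0, 18, 0, 0, 0), G = 36.
u_5 = (12 − 0) + 0.9·36 = 44.4.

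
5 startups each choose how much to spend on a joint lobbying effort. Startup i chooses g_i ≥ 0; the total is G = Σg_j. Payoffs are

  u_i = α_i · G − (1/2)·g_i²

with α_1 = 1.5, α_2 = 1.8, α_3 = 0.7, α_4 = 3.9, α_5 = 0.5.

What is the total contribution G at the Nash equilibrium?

8.4

Startup i's FOC: ∂u_i/∂g_i = α_i − g_i = 0, so g_i* = α_i.
NE contributions = (1.5, 1.8, 0.7, 3.9, 0.5); G = 8.4.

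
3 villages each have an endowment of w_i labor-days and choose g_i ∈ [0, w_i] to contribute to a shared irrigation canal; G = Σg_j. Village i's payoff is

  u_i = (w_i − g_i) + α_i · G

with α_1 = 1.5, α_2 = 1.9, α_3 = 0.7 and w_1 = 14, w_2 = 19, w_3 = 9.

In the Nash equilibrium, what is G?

∂u_i/∂g_i = α_i − 1, so village i contributes w_i if α_i > 1, else 0.
α_i > 1 for i ∈ {1, 2}; NE contributions (14, 19, 0), G = 33.

33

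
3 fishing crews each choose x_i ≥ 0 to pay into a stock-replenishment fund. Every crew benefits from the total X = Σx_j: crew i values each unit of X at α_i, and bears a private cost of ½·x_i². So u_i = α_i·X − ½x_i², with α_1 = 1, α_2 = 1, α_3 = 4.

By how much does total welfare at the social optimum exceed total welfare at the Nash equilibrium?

27

Crew i's FOC: ∂u_i/∂x_i = α_i − x_i = 0, so x_i* = α_i.
NE contributions = (1, 1, 4); X = 6.
W^NE = (Σα)·X − ½Σα_i² = 6² − ½·18 = 27.
Planner sets x_i = Σα_j = 6 for every i, so X^SO = 3·6 = 18.
W^SO = (Σα)·X^SO − ½·3·(Σα)² = (3/2)·6² = 54.
Deadweight loss = W^SO − W^NE = 27.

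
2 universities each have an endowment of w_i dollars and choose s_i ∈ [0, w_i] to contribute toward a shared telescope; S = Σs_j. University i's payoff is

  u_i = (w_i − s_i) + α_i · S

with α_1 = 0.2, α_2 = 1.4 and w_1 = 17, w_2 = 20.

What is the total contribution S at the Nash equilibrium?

20

∂u_i/∂s_i = α_i − 1, so university i contributes w_i if α_i > 1, else 0.
α_i > 1 for i ∈ {2}; NE contributions (0, 20), S = 20.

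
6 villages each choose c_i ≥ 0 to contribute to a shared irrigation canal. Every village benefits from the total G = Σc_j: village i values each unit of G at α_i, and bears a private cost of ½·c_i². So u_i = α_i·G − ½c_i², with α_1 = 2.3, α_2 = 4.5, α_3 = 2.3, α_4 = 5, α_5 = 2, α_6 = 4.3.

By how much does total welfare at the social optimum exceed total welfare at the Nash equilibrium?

Village i's FOC: ∂u_i/∂c_i = α_i − c_i = 0, so c_i* = α_i.
NE contributions = (2.3, 4.5, 2.3, 5, 2, 4.3); G = 20.4.
W^NE = (Σα)·G − ½Σα_i² = 20.4² − ½·78.32 = 377.
Planner sets c_i = Σα_j = 20.4 for every i, so G^SO = 6·20.4 = 122.4.
W^SO = (Σα)·G^SO − ½·6·(Σα)² = (6/2)·20.4² = 1248.48.
Deadweight loss = W^SO − W^NE = 871.48.

871.48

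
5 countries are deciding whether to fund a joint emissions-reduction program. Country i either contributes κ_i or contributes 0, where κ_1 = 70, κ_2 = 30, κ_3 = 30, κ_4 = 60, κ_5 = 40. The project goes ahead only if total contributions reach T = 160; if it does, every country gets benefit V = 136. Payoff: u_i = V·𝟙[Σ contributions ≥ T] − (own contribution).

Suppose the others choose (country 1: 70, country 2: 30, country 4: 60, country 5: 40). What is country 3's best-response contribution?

Others' total = 200 ≥ 160; contributing adds cost 30 for no extra benefit.
Best response: 0.

0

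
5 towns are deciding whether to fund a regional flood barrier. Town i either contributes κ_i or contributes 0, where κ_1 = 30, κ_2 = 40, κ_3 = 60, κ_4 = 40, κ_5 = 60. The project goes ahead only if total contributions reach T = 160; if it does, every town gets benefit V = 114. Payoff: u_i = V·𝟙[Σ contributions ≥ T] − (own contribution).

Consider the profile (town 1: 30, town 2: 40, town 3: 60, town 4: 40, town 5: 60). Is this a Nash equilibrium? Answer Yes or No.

Total = 230 ≥ 160: provided.
Town 1 (pledges 30, payoff 84): dropping to 0 → total 200, payoff 114. Profitable deviation.

No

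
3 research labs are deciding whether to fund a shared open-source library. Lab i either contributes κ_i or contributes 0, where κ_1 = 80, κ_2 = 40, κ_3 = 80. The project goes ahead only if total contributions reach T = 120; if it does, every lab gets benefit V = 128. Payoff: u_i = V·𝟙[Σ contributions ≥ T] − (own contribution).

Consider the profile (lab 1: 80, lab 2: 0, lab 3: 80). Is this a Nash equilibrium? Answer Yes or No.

Total = 160 ≥ 120: provided.
Lab 1 (pledges 80, payoff 48): dropping to 0 → total 80, payoff 0. No gain.
Lab 2 (pledges 0, payoff 128): pledging 40 → total 200, payoff 88. No gain.
Lab 3 (pledges 80, payoff 48): dropping to 0 → total 80, payoff 0. No gain.

Yes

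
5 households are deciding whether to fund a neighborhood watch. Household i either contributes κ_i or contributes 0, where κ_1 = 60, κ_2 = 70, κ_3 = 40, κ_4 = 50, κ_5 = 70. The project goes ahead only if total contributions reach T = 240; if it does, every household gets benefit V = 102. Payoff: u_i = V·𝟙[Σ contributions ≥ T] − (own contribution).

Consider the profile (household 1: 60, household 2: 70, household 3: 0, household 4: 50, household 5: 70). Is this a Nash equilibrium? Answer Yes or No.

Total = 250 ≥ 240: provided.
Household 1 (pledges 60, payoff 42): dropping to 0 → total 190, payoff 0. No gain.
Household 2 (pledges 70, payoff 32): dropping to 0 → total 180, payoff 0. No gain.
Household 3 (pledges 0, payoff 102): pledging 40 → total 290, payoff 62. No gain.
Household 4 (pledges 50, payoff 52): dropping to 0 → total 200, payoff 0. No gain.
Household 5 (pledges 70, payoff 32): dropping to 0 → total 180, payoff 0. No gain.

Yes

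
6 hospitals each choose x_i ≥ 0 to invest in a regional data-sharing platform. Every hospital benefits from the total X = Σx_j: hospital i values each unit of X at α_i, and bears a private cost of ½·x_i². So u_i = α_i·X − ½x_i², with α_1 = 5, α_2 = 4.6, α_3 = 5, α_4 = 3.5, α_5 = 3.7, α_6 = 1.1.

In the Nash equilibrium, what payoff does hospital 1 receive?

Hospital i's FOC: ∂u_i/∂x_i = α_i − x_i = 0, so x_i* = α_i.
NE contributions = (5, 4.6, 5, 3.5, 3.7, 1.1); X = 22.9.
u_1 = α_1·X − ½·(x_1)² = 5·22.9 − ½·5² = 102.

102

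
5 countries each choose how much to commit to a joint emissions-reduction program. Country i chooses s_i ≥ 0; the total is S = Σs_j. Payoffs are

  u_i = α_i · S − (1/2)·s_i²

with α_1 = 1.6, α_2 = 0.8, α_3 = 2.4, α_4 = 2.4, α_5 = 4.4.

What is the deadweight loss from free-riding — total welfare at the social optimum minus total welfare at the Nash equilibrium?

218.88

Country i's FOC: ∂u_i/∂s_i = α_i − s_i = 0, so s_i* = α_i.
NE contributions = (1.6, 0.8, 2.4, 2.4, 4.4); S = 11.6.
W^NE = (Σα)·S − ½Σα_i² = 11.6² − ½·34.08 = 117.52.
Planner sets s_i = Σα_j = 11.6 for every i, so S^SO = 5·11.6 = 58.
W^SO = (Σα)·S^SO − ½·5·(Σα)² = (5/2)·11.6² = 336.4.
Deadweight loss = W^SO − W^NE = 218.88.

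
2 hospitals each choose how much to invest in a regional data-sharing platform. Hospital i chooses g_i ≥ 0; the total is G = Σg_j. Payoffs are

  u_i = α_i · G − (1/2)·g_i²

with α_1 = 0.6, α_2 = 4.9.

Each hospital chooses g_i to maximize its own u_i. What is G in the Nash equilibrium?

5.5

Hospital i's FOC: ∂u_i/∂g_i = α_i − g_i = 0, so g_i* = α_i.
NE contributions = (0.6, 4.9); G = 5.5.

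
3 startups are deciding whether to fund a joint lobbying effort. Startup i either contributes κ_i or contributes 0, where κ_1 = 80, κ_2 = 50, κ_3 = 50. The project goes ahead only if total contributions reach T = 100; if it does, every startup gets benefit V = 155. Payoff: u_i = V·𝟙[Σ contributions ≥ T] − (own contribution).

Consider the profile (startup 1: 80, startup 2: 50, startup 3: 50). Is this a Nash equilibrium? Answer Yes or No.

No

Total = 180 ≥ 100: provided.
Startup 1 (pledges 80, payoff 75): dropping to 0 → total 100, payoff 155. Profitable deviation.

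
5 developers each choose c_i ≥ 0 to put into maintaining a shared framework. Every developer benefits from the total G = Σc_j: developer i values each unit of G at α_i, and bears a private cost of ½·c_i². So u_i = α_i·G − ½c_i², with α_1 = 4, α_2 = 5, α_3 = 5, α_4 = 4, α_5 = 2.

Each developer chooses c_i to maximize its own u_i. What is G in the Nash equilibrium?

20

Developer i's FOC: ∂u_i/∂c_i = α_i − c_i = 0, so c_i* = α_i.
NE contributions = (4, 5, 5, 4, 2); G = 20.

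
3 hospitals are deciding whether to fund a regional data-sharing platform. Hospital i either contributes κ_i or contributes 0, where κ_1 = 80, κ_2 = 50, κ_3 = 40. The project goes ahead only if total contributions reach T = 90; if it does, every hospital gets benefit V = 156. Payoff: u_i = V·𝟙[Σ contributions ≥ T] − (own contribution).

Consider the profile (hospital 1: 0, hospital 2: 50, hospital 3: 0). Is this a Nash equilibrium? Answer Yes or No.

No

Total = 50 < 90: not provided.
Hospital 1 (pledges 0, payoff 0): pledging 80 → total 130, payoff 76. Profitable deviation.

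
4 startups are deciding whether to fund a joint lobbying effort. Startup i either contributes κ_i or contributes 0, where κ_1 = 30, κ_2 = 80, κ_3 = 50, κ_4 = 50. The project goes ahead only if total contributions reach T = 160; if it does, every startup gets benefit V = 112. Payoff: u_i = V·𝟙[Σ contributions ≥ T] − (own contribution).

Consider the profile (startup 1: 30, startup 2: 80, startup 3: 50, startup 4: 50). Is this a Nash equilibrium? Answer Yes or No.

No

Total = 210 ≥ 160: provided.
Startup 1 (pledges 30, payoff 82): dropping to 0 → total 180, payoff 112. Profitable deviation.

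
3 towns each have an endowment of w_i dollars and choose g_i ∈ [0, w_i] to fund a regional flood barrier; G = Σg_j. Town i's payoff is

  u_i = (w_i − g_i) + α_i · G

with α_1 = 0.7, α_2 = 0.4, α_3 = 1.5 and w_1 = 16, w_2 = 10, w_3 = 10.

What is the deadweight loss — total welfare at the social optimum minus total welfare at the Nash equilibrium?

41.6

∂u_i/∂g_i = α_i − 1, so town i contributes w_i if α_i > 1, else 0.
α_i > 1 for i ∈ {3}; NE contributions (0, 0, 10), G = 10.
W^NE = Σw_i − G^NE + (Σα_i)·G^NE = 36 + 1.6·10 = 52.
Planner: ∂(Σu_j)/∂g_i = Σα_j − 1 = 1.6 > 0, so everyone contributes w_i; G^SO = 36, W^SO = 36 + 1.6·36 = 93.6.
Deadweight loss = 41.6.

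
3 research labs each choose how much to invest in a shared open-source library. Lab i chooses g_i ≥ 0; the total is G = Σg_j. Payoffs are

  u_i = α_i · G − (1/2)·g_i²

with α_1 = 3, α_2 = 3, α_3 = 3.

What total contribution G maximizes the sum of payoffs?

27

Planner FOC: ∂(Σu_j)/∂g_i = (Σα_j) − g_i = 0, so g_i^SO = Σα_j = 9 for every i; G^SO = 27.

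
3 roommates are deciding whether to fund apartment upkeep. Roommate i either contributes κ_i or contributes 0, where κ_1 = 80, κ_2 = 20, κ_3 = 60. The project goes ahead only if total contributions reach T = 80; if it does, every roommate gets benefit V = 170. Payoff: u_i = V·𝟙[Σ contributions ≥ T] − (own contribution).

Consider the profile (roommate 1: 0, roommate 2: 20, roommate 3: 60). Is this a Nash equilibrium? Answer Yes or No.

Total = 80 ≥ 80: provided.
Roommate 1 (pledges 0, payoff 170): pledging 80 → total 160, payoff 90. No gain.
Roommate 2 (pledges 20, payoff 150): dropping to 0 → total 60, payoff 0. No gain.
Roommate 3 (pledges 60, payoff 110): dropping to 0 → total 20, payoff 0. No gain.

Yes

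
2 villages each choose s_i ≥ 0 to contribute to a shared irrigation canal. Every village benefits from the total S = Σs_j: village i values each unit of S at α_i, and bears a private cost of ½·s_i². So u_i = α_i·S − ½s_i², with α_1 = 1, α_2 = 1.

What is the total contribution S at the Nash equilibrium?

Village i's FOC: ∂u_i/∂s_i = α_i − s_i = 0, so s_i* = α_i.
NE contributions = (1, 1); S = 2.

2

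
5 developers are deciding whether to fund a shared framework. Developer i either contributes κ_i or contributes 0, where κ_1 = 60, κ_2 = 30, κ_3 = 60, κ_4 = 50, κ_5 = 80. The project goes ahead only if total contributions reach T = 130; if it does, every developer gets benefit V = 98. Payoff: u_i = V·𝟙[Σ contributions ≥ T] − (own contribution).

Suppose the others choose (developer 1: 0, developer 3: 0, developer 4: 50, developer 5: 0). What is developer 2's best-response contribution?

Others' total = 50. Even contributing 30 gives 80 < 130: no benefit either way.
Best response: 0.

0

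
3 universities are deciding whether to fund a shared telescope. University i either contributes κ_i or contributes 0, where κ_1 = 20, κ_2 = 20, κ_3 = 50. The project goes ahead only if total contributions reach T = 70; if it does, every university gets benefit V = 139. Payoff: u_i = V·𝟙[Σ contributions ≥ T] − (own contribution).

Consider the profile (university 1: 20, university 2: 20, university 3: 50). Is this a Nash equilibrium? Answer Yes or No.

No

Total = 90 ≥ 70: provided.
University 1 (pledges 20, payoff 119): dropping to 0 → total 70, payoff 139. Profitable deviation.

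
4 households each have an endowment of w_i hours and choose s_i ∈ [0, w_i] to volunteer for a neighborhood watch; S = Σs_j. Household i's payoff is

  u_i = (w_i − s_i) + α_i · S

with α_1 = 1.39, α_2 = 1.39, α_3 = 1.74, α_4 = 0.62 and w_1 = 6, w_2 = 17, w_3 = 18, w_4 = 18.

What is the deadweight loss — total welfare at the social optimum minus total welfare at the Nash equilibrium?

74.52

∂u_i/∂s_i = α_i − 1, so household i contributes w_i if α_i > 1, else 0.
α_i > 1 for i ∈ {1, 2, 3}; NE contributions (6, 17, 18, 0), S = 41.
W^NE = Σw_i − S^NE + (Σα_i)·S^NE = 59 + 4.14·41 = 228.74.
Planner: ∂(Σu_j)/∂s_i = Σα_j − 1 = 4.14 > 0, so everyone contributes w_i; S^SO = 59, W^SO = 59 + 4.14·59 = 303.26.
Deadweight loss = 74.52.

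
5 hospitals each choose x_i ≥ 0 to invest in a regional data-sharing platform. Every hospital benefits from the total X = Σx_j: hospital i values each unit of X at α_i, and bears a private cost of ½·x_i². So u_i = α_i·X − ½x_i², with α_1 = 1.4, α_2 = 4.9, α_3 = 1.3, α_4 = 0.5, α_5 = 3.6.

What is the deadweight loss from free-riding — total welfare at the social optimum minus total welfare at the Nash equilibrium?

Hospital i's FOC: ∂u_i/∂x_i = α_i − x_i = 0, so x_i* = α_i.
NE contributions = (1.4, 4.9, 1.3, 0.5, 3.6); X = 11.7.
W^NE = (Σα)·X − ½Σα_i² = 11.7² − ½·40.87 = 116.455.
Planner sets x_i = Σα_j = 11.7 for every i, so X^SO = 5·11.7 = 58.5.
W^SO = (Σα)·X^SO − ½·5·(Σα)² = (5/2)·11.7² = 342.225.
Deadweight loss = W^SO − W^NE = 225.77.

225.77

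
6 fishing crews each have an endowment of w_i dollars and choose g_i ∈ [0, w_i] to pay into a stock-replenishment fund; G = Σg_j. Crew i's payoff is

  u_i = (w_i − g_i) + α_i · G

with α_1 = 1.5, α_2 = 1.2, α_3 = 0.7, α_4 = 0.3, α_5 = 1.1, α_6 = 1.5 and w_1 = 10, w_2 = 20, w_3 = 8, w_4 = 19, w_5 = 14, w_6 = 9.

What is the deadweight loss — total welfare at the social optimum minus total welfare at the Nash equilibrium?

143.1

∂u_i/∂g_i = α_i − 1, so crew i contributes w_i if α_i > 1, else 0.
α_i > 1 for i ∈ {1, 2, 5, 6}; NE contributions (10, 20, 0, 0, 14, 9), G = 53.
W^NE = Σw_i − G^NE + (Σα_i)·G^NE = 80 + 5.3·53 = 360.9.
Planner: ∂(Σu_j)/∂g_i = Σα_j − 1 = 5.3 > 0, so everyone contributes w_i; G^SO = 80, W^SO = 80 + 5.3·80 = 504.
Deadweight loss = 143.1.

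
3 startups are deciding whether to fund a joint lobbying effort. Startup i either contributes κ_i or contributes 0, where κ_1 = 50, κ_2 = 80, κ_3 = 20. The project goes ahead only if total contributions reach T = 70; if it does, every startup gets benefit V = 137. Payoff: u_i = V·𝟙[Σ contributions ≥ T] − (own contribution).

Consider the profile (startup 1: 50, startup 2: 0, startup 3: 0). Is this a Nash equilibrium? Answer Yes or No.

No

Total = 50 < 70: not provided.
Startup 1 (pledges 50, payoff -50): dropping to 0 → total 0, payoff 0. Profitable deviation.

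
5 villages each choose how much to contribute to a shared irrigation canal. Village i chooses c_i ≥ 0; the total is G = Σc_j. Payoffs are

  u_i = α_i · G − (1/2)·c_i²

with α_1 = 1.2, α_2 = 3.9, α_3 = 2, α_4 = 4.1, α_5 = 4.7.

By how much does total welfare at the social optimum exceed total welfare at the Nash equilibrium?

408.99

Village i's FOC: ∂u_i/∂c_i = α_i − c_i = 0, so c_i* = α_i.
NE contributions = (1.2, 3.9, 2, 4.1, 4.7); G = 15.9.
W^NE = (Σα)·G − ½Σα_i² = 15.9² − ½·59.55 = 223.035.
Planner sets c_i = Σα_j = 15.9 for every i, so G^SO = 5·15.9 = 79.5.
W^SO = (Σα)·G^SO − ½·5·(Σα)² = (5/2)·15.9² = 632.025.
Deadweight loss = W^SO − W^NE = 408.99.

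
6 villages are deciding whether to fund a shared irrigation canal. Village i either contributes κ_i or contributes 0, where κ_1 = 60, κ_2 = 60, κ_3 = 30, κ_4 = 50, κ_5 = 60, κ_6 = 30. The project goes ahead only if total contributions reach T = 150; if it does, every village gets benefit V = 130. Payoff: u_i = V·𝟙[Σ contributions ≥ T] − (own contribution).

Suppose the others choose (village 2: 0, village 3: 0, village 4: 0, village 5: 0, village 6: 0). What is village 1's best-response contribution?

Others' total = 0. Even contributing 60 gives 60 < 150: no benefit either way.
Best response: 0.

0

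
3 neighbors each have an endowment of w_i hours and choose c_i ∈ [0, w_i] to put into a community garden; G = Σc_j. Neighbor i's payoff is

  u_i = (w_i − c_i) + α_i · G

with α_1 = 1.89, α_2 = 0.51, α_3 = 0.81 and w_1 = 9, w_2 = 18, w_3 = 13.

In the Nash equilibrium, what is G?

9

∂u_i/∂c_i = α_i − 1, so neighbor i contributes w_i if α_i > 1, else 0.
α_i > 1 for i ∈ {1}; NE contributions (9, 0, 0), G = 9.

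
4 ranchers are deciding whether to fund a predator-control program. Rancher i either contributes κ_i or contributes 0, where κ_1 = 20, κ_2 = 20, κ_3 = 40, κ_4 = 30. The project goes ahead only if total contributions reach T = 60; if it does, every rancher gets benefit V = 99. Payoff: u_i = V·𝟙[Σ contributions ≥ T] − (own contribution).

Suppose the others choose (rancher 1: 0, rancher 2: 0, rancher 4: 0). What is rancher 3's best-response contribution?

0

Others' total = 0. Even contributing 40 gives 40 < 60: no benefit either way.
Best response: 0.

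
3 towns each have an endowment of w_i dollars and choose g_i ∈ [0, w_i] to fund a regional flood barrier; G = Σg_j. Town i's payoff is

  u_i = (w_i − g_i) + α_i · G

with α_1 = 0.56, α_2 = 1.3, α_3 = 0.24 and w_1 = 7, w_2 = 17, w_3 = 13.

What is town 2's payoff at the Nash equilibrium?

22.1

∂u_i/∂g_i = α_i − 1, so town i contributes w_i if α_i > 1, else 0.
α_i > 1 for i ∈ {2}; NE contributions (0, 17, 0), G = 17.
u_2 = (17 − 17) + 1.3·17 = 22.1.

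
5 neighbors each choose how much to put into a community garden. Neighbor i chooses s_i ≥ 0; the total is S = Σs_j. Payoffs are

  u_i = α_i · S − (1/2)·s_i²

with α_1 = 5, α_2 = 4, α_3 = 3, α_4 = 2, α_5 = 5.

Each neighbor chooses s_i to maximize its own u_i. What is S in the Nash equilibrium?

19

Neighbor i's FOC: ∂u_i/∂s_i = α_i − s_i = 0, so s_i* = α_i.
NE contributions = (5, 4, 3, 2, 5); S = 19.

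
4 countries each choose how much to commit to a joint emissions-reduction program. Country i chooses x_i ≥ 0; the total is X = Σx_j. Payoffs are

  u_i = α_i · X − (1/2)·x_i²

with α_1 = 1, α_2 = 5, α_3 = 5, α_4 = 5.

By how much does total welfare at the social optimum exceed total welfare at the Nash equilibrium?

294

Country i's FOC: ∂u_i/∂x_i = α_i − x_i = 0, so x_i* = α_i.
NE contributions = (1, 5, 5, 5); X = 16.
W^NE = (Σα)·X − ½Σα_i² = 16² − ½·76 = 218.
Planner sets x_i = Σα_j = 16 for every i, so X^SO = 4·16 = 64.
W^SO = (Σα)·X^SO − ½·4·(Σα)² = (4/2)·16² = 512.
Deadweight loss = W^SO − W^NE = 294.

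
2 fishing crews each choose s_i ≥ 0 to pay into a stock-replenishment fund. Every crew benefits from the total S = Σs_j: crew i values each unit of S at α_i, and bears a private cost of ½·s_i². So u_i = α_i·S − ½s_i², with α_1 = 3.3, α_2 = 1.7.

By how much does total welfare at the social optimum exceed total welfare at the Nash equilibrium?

6.89

Crew i's FOC: ∂u_i/∂s_i = α_i − s_i = 0, so s_i* = α_i.
NE contributions = (3.3, 1.7); S = 5.
W^NE = (Σα)·S − ½Σα_i² = 5² − ½·13.78 = 18.11.
Planner sets s_i = Σα_j = 5 for every i, so S^SO = 2·5 = 10.
W^SO = (Σα)·S^SO − ½·2·(Σα)² = (2/2)·5² = 25.
Deadweight loss = W^SO − W^NE = 6.89.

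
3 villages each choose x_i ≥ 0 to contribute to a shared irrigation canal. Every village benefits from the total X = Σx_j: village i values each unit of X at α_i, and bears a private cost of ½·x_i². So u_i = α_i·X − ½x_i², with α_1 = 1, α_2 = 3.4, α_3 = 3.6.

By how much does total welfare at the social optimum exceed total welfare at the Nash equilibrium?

Village i's FOC: ∂u_i/∂x_i = α_i − x_i = 0, so x_i* = α_i.
NE contributions = (1, 3.4, 3.6); X = 8.
W^NE = (Σα)·X − ½Σα_i² = 8² − ½·25.52 = 51.24.
Planner sets x_i = Σα_j = 8 for every i, so X^SO = 3·8 = 24.
W^SO = (Σα)·X^SO − ½·3·(Σα)² = (3/2)·8² = 96.
Deadweight loss = W^SO − W^NE = 44.76.

44.76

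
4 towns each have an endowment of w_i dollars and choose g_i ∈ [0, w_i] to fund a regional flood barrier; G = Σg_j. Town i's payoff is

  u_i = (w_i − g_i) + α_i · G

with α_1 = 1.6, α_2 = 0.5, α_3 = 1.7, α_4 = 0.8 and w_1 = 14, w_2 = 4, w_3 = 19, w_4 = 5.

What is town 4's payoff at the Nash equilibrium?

∂u_i/∂g_i = α_i − 1, so town i contributes w_i if α_i > 1, else 0.
α_i > 1 for i ∈ {1, 3}; NE contributions (14, 0, 19, 0), G = 33.
u_4 = (5 − 0) + 0.8·33 = 31.4.

31.4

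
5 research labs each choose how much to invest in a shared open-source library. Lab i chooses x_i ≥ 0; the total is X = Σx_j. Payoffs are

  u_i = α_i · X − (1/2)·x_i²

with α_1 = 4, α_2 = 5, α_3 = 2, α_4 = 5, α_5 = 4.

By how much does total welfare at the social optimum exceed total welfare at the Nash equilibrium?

643

Lab i's FOC: ∂u_i/∂x_i = α_i − x_i = 0, so x_i* = α_i.
NE contributions = (4, 5, 2, 5, 4); X = 20.
W^NE = (Σα)·X − ½Σα_i² = 20² − ½·86 = 357.
Planner sets x_i = Σα_j = 20 for every i, so X^SO = 5·20 = 100.
W^SO = (Σα)·X^SO − ½·5·(Σα)² = (5/2)·20² = 1000.
Deadweight loss = W^SO − W^NE = 643.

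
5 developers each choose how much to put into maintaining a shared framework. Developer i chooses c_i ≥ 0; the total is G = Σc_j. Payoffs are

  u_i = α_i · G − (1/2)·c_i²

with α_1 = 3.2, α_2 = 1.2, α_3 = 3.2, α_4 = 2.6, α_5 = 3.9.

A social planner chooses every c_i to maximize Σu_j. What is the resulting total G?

Planner FOC: ∂(Σu_j)/∂c_i = (Σα_j) − c_i = 0, so c_i^SO = Σα_j = 14.1 for every i; G^SO = 70.5.

70.5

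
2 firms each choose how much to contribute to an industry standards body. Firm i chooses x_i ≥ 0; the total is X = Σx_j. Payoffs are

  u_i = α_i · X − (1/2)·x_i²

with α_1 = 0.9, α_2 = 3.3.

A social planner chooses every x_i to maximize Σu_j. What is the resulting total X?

Planner FOC: ∂(Σu_j)/∂x_i = (Σα_j) − x_i = 0, so x_i^SO = Σα_j = 4.2 for every i; X^SO = 8.4.

8.4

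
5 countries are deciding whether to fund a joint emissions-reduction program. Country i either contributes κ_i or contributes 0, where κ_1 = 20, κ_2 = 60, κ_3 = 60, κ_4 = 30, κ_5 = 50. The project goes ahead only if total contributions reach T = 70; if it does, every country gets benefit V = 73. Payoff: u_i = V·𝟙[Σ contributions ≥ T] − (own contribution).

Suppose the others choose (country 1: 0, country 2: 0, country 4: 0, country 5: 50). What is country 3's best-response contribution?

60

Others' total = 50. Contributing 60 brings total to 110 ≥ 70: gain V − κ_3 = 13.
Best response: 60.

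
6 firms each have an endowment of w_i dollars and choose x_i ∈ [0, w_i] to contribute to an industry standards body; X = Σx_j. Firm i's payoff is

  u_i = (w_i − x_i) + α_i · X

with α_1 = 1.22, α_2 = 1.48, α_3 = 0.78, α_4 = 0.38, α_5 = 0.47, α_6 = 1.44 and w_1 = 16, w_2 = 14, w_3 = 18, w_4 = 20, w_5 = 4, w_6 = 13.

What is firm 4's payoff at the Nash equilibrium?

∂u_i/∂x_i = α_i − 1, so firm i contributes w_i if α_i > 1, else 0.
α_i > 1 for i ∈ {1, 2, 6}; NE contributions (16, 14, 0, 0, 0, 13), X = 43.
u_4 = (20 − 0) + 0.38·43 = 36.34.

36.34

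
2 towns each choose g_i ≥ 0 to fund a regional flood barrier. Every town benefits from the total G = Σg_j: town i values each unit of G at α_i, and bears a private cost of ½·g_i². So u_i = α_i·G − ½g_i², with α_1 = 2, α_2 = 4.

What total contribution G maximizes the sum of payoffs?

Planner FOC: ∂(Σu_j)/∂g_i = (Σα_j) − g_i = 0, so g_i^SO = Σα_j = 6 for every i; G^SO = 12.

12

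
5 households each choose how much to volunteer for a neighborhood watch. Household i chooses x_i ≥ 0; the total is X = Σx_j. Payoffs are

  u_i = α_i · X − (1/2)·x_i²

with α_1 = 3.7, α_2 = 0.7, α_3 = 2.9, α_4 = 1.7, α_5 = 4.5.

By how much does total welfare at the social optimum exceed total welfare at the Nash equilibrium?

296.24

Household i's FOC: ∂u_i/∂x_i = α_i − x_i = 0, so x_i* = α_i.
NE contributions = (3.7, 0.7, 2.9, 1.7, 4.5); X = 13.5.
W^NE = (Σα)·X − ½Σα_i² = 13.5² − ½·45.73 = 159.385.
Planner sets x_i = Σα_j = 13.5 for every i, so X^SO = 5·13.5 = 67.5.
W^SO = (Σα)·X^SO − ½·5·(Σα)² = (5/2)·13.5² = 455.625.
Deadweight loss = W^SO − W^NE = 296.24.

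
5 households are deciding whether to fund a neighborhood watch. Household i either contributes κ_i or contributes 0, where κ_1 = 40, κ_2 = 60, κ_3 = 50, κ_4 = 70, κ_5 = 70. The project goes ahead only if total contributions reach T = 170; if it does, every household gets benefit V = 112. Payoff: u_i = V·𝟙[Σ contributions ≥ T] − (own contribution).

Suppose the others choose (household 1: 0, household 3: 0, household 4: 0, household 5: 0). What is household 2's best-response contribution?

0

Others' total = 0. Even contributing 60 gives 60 < 170: no benefit either way.
Best response: 0.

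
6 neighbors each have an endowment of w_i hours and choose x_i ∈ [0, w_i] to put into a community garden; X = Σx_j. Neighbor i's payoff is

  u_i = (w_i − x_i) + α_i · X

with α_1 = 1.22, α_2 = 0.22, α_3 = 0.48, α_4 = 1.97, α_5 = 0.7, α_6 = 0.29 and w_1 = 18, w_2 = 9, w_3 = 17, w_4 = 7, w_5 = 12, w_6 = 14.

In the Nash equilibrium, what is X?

25

∂u_i/∂x_i = α_i − 1, so neighbor i contributes w_i if α_i > 1, else 0.
α_i > 1 for i ∈ {1, 4}; NE contributions (18, 0, 0, 7, 0, 0), X = 25.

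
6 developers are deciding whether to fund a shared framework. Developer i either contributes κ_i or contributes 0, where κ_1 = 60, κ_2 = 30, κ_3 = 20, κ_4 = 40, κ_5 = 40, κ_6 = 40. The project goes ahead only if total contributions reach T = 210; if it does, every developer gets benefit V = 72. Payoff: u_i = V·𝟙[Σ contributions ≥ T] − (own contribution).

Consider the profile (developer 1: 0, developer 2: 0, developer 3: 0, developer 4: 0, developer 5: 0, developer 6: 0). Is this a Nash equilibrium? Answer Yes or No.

Total = 0 < 210: not provided.
Developer 1 (pledges 0, payoff 0): pledging 60 → total 60, payoff -60. No gain.
Developer 2 (pledges 0, payoff 0): pledging 30 → total 30, payoff -30. No gain.
Developer 3 (pledges 0, payoff 0): pledging 20 → total 20, payoff -20. No gain.
Developer 4 (pledges 0, payoff 0): pledging 40 → total 40, payoff -40. No gain.
Developer 5 (pledges 0, payoff 0): pledging 40 → total 40, payoff -40. No gain.
Developer 6 (pledges 0, payoff 0): pledging 40 → total 40, payoff -40. No gain.

Yes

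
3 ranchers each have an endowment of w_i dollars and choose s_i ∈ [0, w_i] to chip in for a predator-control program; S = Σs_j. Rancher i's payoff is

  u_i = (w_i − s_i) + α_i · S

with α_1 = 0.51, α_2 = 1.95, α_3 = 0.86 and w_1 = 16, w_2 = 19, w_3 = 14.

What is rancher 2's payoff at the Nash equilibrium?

37.05

∂u_i/∂s_i = α_i − 1, so rancher i contributes w_i if α_i > 1, else 0.
α_i > 1 for i ∈ {2}; NE contributions (0, 19, 0), S = 19.
u_2 = (19 − 19) + 1.95·19 = 37.05.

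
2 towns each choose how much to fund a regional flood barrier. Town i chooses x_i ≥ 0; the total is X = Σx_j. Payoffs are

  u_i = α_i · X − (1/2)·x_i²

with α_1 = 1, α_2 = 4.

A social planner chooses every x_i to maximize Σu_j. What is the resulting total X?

10

Planner FOC: ∂(Σu_j)/∂x_i = (Σα_j) − x_i = 0, so x_i^SO = Σα_j = 5 for every i; X^SO = 10.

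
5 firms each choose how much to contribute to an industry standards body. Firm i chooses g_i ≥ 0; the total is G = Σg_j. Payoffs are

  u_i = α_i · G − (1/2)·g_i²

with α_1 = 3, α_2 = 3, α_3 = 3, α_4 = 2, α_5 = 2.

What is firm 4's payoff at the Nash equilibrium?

Firm i's FOC: ∂u_i/∂g_i = α_i − g_i = 0, so g_i* = α_i.
NE contributions = (3, 3, 3, 2, 2); G = 13.
u_4 = α_4·G − ½·(g_4)² = 2·13 − ½·2² = 24.

24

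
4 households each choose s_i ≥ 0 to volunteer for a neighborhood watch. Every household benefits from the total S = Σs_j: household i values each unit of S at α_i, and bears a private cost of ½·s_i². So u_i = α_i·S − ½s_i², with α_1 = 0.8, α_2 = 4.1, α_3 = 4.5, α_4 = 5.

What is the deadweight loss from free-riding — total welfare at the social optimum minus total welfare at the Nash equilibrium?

238.71

Household i's FOC: ∂u_i/∂s_i = α_i − s_i = 0, so s_i* = α_i.
NE contributions = (0.8, 4.1, 4.5, 5); S = 14.4.
W^NE = (Σα)·S − ½Σα_i² = 14.4² − ½·62.7 = 176.01.
Planner sets s_i = Σα_j = 14.4 for every i, so S^SO = 4·14.4 = 57.6.
W^SO = (Σα)·S^SO − ½·4·(Σα)² = (4/2)·14.4² = 414.72.
Deadweight loss = W^SO − W^NE = 238.71.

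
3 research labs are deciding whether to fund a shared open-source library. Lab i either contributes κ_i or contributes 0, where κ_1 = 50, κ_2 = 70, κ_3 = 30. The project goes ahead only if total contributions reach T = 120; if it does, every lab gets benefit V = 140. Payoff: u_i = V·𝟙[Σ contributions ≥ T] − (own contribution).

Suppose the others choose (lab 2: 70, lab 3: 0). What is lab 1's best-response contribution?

50

Others' total = 70. Contributing 50 brings total to 120 ≥ 120: gain V − κ_1 = 90.
Best response: 50.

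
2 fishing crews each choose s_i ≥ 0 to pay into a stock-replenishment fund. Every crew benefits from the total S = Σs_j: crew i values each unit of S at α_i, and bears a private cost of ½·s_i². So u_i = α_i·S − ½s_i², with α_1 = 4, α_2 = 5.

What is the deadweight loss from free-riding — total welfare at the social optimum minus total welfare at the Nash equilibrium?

20.5

Crew i's FOC: ∂u_i/∂s_i = α_i − s_i = 0, so s_i* = α_i.
NE contributions = (4, 5); S = 9.
W^NE = (Σα)·S − ½Σα_i² = 9² − ½·41 = 60.5.
Planner sets s_i = Σα_j = 9 for every i, so S^SO = 2·9 = 18.
W^SO = (Σα)·S^SO − ½·2·(Σα)² = (2/2)·9² = 81.
Deadweight loss = W^SO − W^NE = 20.5.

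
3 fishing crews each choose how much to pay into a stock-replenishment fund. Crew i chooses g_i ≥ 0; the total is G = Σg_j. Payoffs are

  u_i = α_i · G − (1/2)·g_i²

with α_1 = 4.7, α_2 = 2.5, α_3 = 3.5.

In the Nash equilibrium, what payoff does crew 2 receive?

Crew i's FOC: ∂u_i/∂g_i = α_i − g_i = 0, so g_i* = α_i.
NE contributions = (4.7, 2.5, 3.5); G = 10.7.
u_2 = α_2·G − ½·(g_2)² = 2.5·10.7 − ½·2.5² = 23.625.

23.625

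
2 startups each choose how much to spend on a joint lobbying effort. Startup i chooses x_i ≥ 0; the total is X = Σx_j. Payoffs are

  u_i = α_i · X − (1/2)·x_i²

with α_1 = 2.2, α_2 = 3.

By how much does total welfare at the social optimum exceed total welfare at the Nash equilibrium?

Startup i's FOC: ∂u_i/∂x_i = α_i − x_i = 0, so x_i* = α_i.
NE contributions = (2.2, 3); X = 5.2.
W^NE = (Σα)·X − ½Σα_i² = 5.2² − ½·13.84 = 20.12.
Planner sets x_i = Σα_j = 5.2 for every i, so X^SO = 2·5.2 = 10.4.
W^SO = (Σα)·X^SO − ½·2·(Σα)² = (2/2)·5.2² = 27.04.
Deadweight loss = W^SO − W^NE = 6.92.

6.92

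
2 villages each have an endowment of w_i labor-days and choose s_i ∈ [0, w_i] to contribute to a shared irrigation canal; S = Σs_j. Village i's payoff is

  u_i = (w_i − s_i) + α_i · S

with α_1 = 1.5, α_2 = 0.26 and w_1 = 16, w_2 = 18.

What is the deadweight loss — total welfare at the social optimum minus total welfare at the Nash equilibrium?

∂u_i/∂s_i = α_i − 1, so village i contributes w_i if α_i > 1, else 0.
α_i > 1 for i ∈ {1}; NE contributions (16, 0), S = 16.
W^NE = Σw_i − S^NE + (Σα_i)·S^NE = 34 + 0.76·16 = 46.16.
Planner: ∂(Σu_j)/∂s_i = Σα_j − 1 = 0.76 > 0, so everyone contributes w_i; S^SO = 34, W^SO = 34 + 0.76·34 = 59.84.
Deadweight loss = 13.68.

13.68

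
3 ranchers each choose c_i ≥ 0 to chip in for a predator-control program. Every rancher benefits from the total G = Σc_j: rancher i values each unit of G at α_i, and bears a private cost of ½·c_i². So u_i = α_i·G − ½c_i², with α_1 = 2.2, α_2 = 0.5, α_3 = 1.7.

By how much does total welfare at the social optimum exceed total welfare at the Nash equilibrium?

13.67

Rancher i's FOC: ∂u_i/∂c_i = α_i − c_i = 0, so c_i* = α_i.
NE contributions = (2.2, 0.5, 1.7); G = 4.4.
W^NE = (Σα)·G − ½Σα_i² = 4.4² − ½·7.98 = 15.37.
Planner sets c_i = Σα_j = 4.4 for every i, so G^SO = 3·4.4 = 13.2.
W^SO = (Σα)·G^SO − ½·3·(Σα)² = (3/2)·4.4² = 29.04.
Deadweight loss = W^SO − W^NE = 13.67.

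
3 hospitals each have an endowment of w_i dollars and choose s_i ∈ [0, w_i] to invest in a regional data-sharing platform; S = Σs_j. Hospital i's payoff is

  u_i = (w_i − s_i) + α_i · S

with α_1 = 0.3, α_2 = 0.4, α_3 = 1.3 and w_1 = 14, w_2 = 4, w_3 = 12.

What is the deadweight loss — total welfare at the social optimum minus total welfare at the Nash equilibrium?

18

∂u_i/∂s_i = α_i − 1, so hospital i contributes w_i if α_i > 1, else 0.
α_i > 1 for i ∈ {3}; NE contributions (0, 0, 12), S = 12.
W^NE = Σw_i − S^NE + (Σα_i)·S^NE = 30 + 1·12 = 42.
Planner: ∂(Σu_j)/∂s_i = Σα_j − 1 = 1 > 0, so everyone contributes w_i; S^SO = 30, W^SO = 30 + 1·30 = 60.
Deadweight loss = 18.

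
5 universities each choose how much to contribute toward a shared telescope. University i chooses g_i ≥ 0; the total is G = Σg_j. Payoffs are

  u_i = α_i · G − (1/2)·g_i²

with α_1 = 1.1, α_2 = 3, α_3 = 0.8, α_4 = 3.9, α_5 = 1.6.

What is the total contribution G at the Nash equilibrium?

University i's FOC: ∂u_i/∂g_i = α_i − g_i = 0, so g_i* = α_i.
NE contributions = (1.1, 3, 0.8, 3.9, 1.6); G = 10.4.

10.4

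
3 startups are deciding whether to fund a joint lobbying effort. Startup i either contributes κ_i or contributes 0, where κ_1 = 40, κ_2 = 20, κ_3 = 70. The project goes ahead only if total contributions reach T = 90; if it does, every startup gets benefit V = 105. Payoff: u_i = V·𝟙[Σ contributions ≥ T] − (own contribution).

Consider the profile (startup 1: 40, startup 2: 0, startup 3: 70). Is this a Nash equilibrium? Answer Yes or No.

Total = 110 ≥ 90: provided.
Startup 1 (pledges 40, payoff 65): dropping to 0 → total 70, payoff 0. No gain.
Startup 2 (pledges 0, payoff 105): pledging 20 → total 130, payoff 85. No gain.
Startup 3 (pledges 70, payoff 35): dropping to 0 → total 40, payoff 0. No gain.

Yes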